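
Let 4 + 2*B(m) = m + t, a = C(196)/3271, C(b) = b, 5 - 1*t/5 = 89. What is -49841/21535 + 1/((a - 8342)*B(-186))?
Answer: -82959116584089/35844483036610 ≈ -2.3144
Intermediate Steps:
t = -420 (t = 25 - 5*89 = 25 - 445 = -420)
a = 196/3271 ≈ 0.059920
B(m) = -212 + m/2 (B(m) = -2 + (m - 420)/2 = -2 + (-420 + m)/2 = -2 + (-210 + m/2) = -212 + m/2)
-49841/21535 + 1/((a - 8342)*B(-186)) = -49841/21535 + 1/((196/3271 - 8342)*(-212 + (½)*(-186))) = -49841*1/21535 + 1/((-27286486/3271)*(-212 - 93)) = -49841/21535 - 3271/27286486/(-305) = -49841/21535 - 3271/27286486*(-1/305) = -49841/21535 + 3271/8322378230 = -82959116584089/35844483036610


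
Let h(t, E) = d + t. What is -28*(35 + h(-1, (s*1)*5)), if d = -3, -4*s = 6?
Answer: -868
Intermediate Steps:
s = -3/2 (s = -1/4*6 = -3/2 ≈ -1.5000)
h(t, E) = -3 + t
-28*(35 + h(-1, (s*1)*5)) = -28*(35 + (-3 - 1)) = -28*(35 - 4) = -28*31 = -868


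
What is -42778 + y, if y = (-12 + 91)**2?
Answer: -36537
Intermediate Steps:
y = 6241 (y = 79**2 = 6241)
-42778 + y = -42778 + 6241 = -36537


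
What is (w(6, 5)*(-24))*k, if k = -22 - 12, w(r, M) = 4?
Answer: 3264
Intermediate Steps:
k = -34
(w(6, 5)*(-24))*k = (4*(-24))*(-34) = -96*(-34) = 3264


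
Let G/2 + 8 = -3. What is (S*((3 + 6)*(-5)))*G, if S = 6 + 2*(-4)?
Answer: -1980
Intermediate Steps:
S = -2 (S = 6 - 8 = -2)
G = -22 (G = -16 + 2*(-3) = -16 - 6 = -22)
(S*((3 + 6)*(-5)))*G = -2*(3 + 6)*(-5)*(-22) = -18*(-5)*(-22) = -2*(-45)*(-22) = 90*(-22) = -1980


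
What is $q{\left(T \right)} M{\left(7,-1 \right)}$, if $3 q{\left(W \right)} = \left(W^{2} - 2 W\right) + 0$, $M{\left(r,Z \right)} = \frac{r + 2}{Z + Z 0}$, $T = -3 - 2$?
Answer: $-105$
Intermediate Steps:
$T = -5$ ($T = -3 - 2 = -5$)
$M{\left(r,Z \right)} = \frac{2 + r}{Z}$ ($M{\left(r,Z \right)} = \frac{2 + r}{Z + 0} = \frac{2 + r}{Z}$)
$q{\left(W \right)} = - \frac{2 W}{3} + \frac{W^{2}}{3}$ ($q{\left(W \right)} = \frac{\left(W^{2} - 2 W\right) + 0}{3} = \frac{W^{2} - 2 W}{3} = - \frac{2 W}{3} + \frac{W^{2}}{3}$)
$q{\left(T \right)} M{\left(7,-1 \right)} = \frac{1}{3} \left(-5\right) \left(-2 - 5\right) \frac{2 + 7}{-1} = \frac{1}{3} \left(-5\right) \left(-7\right) \left(\left(-1\right) 9\right) = \frac{35}{3} \left(-9\right) = -105$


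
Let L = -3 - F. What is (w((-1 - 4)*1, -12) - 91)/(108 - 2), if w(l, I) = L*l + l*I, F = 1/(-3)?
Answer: -⅙ ≈ -0.16667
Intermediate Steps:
F = -⅓ ≈ -0.33333
L = -8/3 (L = -3 - 1*(-⅓) = -3 + ⅓ = -8/3 ≈ -2.6667)
w(l, I) = -8*l/3 + I*l (w(l, I) = -8*l/3 + l*I = -8*l/3 + I*l)
(w((-1 - 4)*1, -12) - 91)/(108 - 2) = (((-1 - 4)*1)*(-8 + 3*(-12))/3 - 91)/(108 - 2) = ((-5*1)*(-8 - 36)/3 - 91)/106 = ((⅓)*(-5)*(-44) - 91)*(1/106) = (220/3 - 91)*(1/106) = -53/3*1/106 = -⅙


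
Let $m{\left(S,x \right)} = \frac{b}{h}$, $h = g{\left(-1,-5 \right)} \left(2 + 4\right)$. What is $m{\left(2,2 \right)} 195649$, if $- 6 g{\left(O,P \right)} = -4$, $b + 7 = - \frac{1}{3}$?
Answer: $- \frac{2152139}{6} \approx -3.5869 \cdot 10^{5}$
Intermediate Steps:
$b = - \frac{22}{3}$ ($b = -7 - \frac{1}{3} = - \frac{22}{3} \approx -7.3333$)
$g{\left(O,P \right)} = \frac{2}{3}$ ($g{\left(O,P \right)} = \left(- \frac{1}{6}\right) \left(-4\right) = \frac{2}{3}$)
$h = 4$ ($h = \frac{2 \left(2 + 4\right)}{3} = \frac{2}{3} \cdot 6 = 4$)
$m{\left(S,x \right)} = - \frac{11}{6}$ ($m{\left(S,x \right)} = - \frac{22}{3 \cdot 4} = \left(- \frac{22}{3}\right) \frac{1}{4} = - \frac{11}{6}$)
$m{\left(2,2 \right)} 195649 = \left(- \frac{11}{6}\right) 195649 = - \frac{2152139}{6}$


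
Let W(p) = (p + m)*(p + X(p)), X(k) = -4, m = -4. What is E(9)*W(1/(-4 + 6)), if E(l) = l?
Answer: 441/4 ≈ 110.25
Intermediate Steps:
W(p) = (-4 + p)² (W(p) = (p - 4)*(p - 4) = (-4 + p)*(-4 + p) = (-4 + p)²)
E(9)*W(1/(-4 + 6)) = 9*(16 + (1/(-4 + 6))² - 8/(-4 + 6)) = 9*(16 + (1/2)² - 8/2) = 9*(16 + (½)² - 8*½) = 9*(16 + ¼ - 4) = 9*(49/4) = 441/4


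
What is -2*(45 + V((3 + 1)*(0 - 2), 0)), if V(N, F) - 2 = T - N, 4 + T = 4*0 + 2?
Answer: -106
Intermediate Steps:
T = -2 (T = -4 + (4*0 + 2) = -4 + (0 + 2) = -4 + 2 = -2)
V(N, F) = -N (V(N, F) = 2 + (-2 - N) = -N)
-2*(45 + V((3 + 1)*(0 - 2), 0)) = -2*(45 - (3 + 1)*(0 - 2)) = -2*(45 - 4*(-2)) = -2*(45 - 1*(-8)) = -2*(45 + 8) = -2*53 = -106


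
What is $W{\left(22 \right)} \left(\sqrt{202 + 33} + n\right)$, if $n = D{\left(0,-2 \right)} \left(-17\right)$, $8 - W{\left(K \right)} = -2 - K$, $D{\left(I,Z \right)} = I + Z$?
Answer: $1088 + 32 \sqrt{235} \approx 1578.6$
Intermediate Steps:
$W{\left(K \right)} = 10 + K$ ($W{\left(K \right)} = 8 - \left(-2 - K\right) = 8 + \left(2 + K\right) = 10 + K$)
$n = 34$ ($n = \left(0 - 2\right) \left(-17\right) = \left(-2\right) \left(-17\right) = 34$)
$W{\left(22 \right)} \left(\sqrt{202 + 33} + n\right) = \left(10 + 22\right) \left(\sqrt{202 + 33} + 34\right) = 32 \left(\sqrt{235} + 34\right) = 32 \left(34 + \sqrt{235}\right) = 1088 + 32 \sqrt{235}$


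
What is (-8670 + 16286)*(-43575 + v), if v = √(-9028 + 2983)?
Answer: -331867200 + 7616*I*√6045 ≈ -3.3187e+8 + 5.9214e+5*I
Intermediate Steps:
v = I*√6045 (v = √(-6045) = I*√6045 ≈ 77.75*I)
(-8670 + 16286)*(-43575 + v) = (-8670 + 16286)*(-43575 + I*√6045) = 7616*(-43575 + I*√6045) = -331867200 + 7616*I*√6045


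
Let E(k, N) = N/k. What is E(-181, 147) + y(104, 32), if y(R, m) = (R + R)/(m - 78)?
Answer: -22205/4163 ≈ -5.3339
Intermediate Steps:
y(R, m) = 2*R/(-78 + m) (y(R, m) = (2*R)/(-78 + m) = 2*R/(-78 + m))
E(-181, 147) + y(104, 32) = 147/(-181) + 2*104/(-78 + 32) = 147*(-1/181) + 2*104/(-46) = -147/181 + 2*104*(-1/46) = -147/181 - 104/23 = -22205/4163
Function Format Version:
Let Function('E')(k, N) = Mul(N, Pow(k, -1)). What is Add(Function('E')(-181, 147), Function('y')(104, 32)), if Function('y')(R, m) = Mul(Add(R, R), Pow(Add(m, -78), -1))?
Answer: Rational(-22205, 4163) ≈ -5.3339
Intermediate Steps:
Function('y')(R, m) = Mul(2, R, Pow(Add(-78, m), -1)) (Function('y')(R, m) = Mul(Mul(2, R), Pow(Add(-78, m), -1)) = Mul(2, R, Pow(Add(-78, m), -1)))
Add(Function('E')(-181, 147), Function('y')(104, 32)) = Add(Mul(147, Pow(-181, -1)), Mul(2, 104, Pow(Add(-78, 32), -1))) = Add(Mul(147, Rational(-1, 181)), Mul(2, 104, Pow(-46, -1))) = Add(Rational(-147, 181), Mul(2, 104, Rational(-1, 46))) = Add(Rational(-147, 181), Rational(-104, 23)) = Rational(-22205, 4163)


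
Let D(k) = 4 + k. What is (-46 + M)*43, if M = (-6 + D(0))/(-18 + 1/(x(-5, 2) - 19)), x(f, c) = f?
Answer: -854410/433 ≈ -1973.2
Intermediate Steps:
M = 48/433 (M = (-6 + (4 + 0))/(-18 + 1/(-5 - 19)) = (-6 + 4)/(-18 + 1/(-24)) = -2/(-18 - 1/24) = -2/(-433/24) = -2*(-24/433) = 48/433 ≈ 0.11085)
(-46 + M)*43 = (-46 + 48/433)*43 = -19870/433*43 = -854410/433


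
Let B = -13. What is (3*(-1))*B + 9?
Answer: 48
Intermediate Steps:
(3*(-1))*B + 9 = (3*(-1))*(-13) + 9 = -3*(-13) + 9 = 39 + 9 = 48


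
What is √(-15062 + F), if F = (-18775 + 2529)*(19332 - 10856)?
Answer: I*√137716158 ≈ 11735.0*I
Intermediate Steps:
F = -137701096 (F = -16246*8476 = -137701096)
√(-15062 + F) = √(-15062 - 137701096) = √(-137716158) = I*√137716158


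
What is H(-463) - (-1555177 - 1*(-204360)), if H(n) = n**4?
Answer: 45955418978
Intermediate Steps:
H(-463) - (-1555177 - 1*(-204360)) = (-463)**4 - (-1555177 - 1*(-204360)) = 45954068161 - (-1555177 + 204360) = 45954068161 - 1*(-1350817) = 45954068161 + 1350817 = 45955418978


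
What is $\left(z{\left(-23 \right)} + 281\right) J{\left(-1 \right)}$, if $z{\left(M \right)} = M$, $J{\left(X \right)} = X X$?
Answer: $258$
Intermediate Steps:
$J{\left(X \right)} = X^{2}$
$\left(z{\left(-23 \right)} + 281\right) J{\left(-1 \right)} = \left(-23 + 281\right) \left(-1\right)^{2} = 258 \cdot 1 = 258$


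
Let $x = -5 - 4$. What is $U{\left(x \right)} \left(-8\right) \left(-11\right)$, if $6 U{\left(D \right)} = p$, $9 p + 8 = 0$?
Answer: $- \frac{352}{27} \approx -13.037$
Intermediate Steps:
$x = -9$
$p = - \frac{8}{9}$ ($p = - \frac{8}{9} + \frac{1}{9} \cdot 0 = - \frac{8}{9} + 0 = - \frac{8}{9} \approx -0.88889$)
$U{\left(D \right)} = - \frac{4}{27}$ ($U{\left(D \right)} = \frac{1}{6} \left(- \frac{8}{9}\right) = - \frac{4}{27}$)
$U{\left(x \right)} \left(-8\right) \left(-11\right) = \left(- \frac{4}{27}\right) \left(-8\right) \left(-11\right) = \frac{32}{27} \left(-11\right) = - \frac{352}{27}$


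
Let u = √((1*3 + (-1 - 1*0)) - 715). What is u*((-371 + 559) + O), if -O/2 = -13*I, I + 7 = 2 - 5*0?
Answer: 58*I*√713 ≈ 1548.7*I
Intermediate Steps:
I = -5 (I = -7 + (2 - 5*0) = -7 + (2 + 0) = -7 + 2 = -5)
O = -130 (O = -(-26)*(-5) = -2*65 = -130)
u = I*√713 (u = √((3 + (-1 + 0)) - 715) = √((3 - 1) - 715) = √(2 - 715) = √(-713) = I*√713 ≈ 26.702*I)
u*((-371 + 559) + O) = (I*√713)*((-371 + 559) - 130) = (I*√713)*(188 - 130) = (I*√713)*58 = 58*I*√713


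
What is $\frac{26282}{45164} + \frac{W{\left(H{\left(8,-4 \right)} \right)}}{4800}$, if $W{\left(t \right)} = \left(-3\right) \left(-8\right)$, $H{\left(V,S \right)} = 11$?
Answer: $\frac{1325391}{2258200} \approx 0.58692$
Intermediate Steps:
$W{\left(t \right)} = 24$
$\frac{26282}{45164} + \frac{W{\left(H{\left(8,-4 \right)} \right)}}{4800} = \frac{26282}{45164} + \frac{24}{4800} = 26282 \cdot \frac{1}{45164} + 24 \cdot \frac{1}{4800} = \frac{13141}{22582} + \frac{1}{200} = \frac{1325391}{2258200}$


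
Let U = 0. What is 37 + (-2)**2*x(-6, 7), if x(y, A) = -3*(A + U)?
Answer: -47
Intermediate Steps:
x(y, A) = -3*A (x(y, A) = -3*(A + 0) = -3*A)
37 + (-2)**2*x(-6, 7) = 37 + (-2)**2*(-3*7) = 37 + 4*(-21) = 37 - 84 = -47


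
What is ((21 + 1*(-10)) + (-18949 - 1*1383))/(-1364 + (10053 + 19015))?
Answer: -20321/27704 ≈ -0.73350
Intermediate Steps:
((21 + 1*(-10)) + (-18949 - 1*1383))/(-1364 + (10053 + 19015)) = ((21 - 10) + (-18949 - 1383))/(-1364 + 29068) = (11 - 20332)/27704 = -20321*1/27704 = -20321/27704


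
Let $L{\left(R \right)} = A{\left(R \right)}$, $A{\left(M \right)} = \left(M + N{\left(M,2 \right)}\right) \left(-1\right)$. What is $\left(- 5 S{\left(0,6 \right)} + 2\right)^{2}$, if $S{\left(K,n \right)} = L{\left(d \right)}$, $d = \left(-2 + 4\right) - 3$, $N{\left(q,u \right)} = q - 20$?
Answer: $11664$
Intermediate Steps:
$N{\left(q,u \right)} = -20 + q$ ($N{\left(q,u \right)} = q - 20 = -20 + q$)
$A{\left(M \right)} = 20 - 2 M$ ($A{\left(M \right)} = \left(M + \left(-20 + M\right)\right) \left(-1\right) = \left(-20 + 2 M\right) \left(-1\right) = 20 - 2 M$)
$d = -1$ ($d = 2 - 3 = -1$)
$L{\left(R \right)} = 20 - 2 R$
$S{\left(K,n \right)} = 22$ ($S{\left(K,n \right)} = 20 - -2 = 20 + 2 = 22$)
$\left(- 5 S{\left(0,6 \right)} + 2\right)^{2} = \left(\left(-5\right) 22 + 2\right)^{2} = \left(-110 + 2\right)^{2} = \left(-108\right)^{2} = 11664$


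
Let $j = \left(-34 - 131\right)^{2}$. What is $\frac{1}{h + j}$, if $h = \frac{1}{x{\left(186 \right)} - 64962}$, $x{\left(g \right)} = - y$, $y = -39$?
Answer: $\frac{64923}{1767528674} \approx 3.6731 \cdot 10^{-5}$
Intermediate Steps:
$j = 27225$ ($j = \left(-165\right)^{2} = 27225$)
$x{\left(g \right)} = 39$ ($x{\left(g \right)} = \left(-1\right) \left(-39\right) = 39$)
$h = - \frac{1}{64923}$ ($h = \frac{1}{39 - 64962} = \frac{1}{-64923} = - \frac{1}{64923} \approx -1.5403 \cdot 10^{-5}$)
$\frac{1}{h + j} = \frac{1}{- \frac{1}{64923} + 27225} = \frac{1}{\frac{1767528674}{64923}} = \frac{64923}{1767528674}$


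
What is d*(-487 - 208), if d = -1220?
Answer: 847900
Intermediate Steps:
d*(-487 - 208) = -1220*(-487 - 208) = -1220*(-695) = 847900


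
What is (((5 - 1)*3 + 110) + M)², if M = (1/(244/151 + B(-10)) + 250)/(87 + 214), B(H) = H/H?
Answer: 213279473936281/14136021025 ≈ 15088.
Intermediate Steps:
B(H) = 1
M = 98901/118895 (M = (1/(244/151 + 1) + 250)/(87 + 214) = (1/(244*(1/151) + 1) + 250)/301 = (1/(244/151 + 1) + 250)*(1/301) = (1/(395/151) + 250)*(1/301) = (151/395 + 250)*(1/301) = (98901/395)*(1/301) = 98901/118895 ≈ 0.83183)
(((5 - 1)*3 + 110) + M)² = (((5 - 1)*3 + 110) + 98901/118895)² = ((4*3 + 110) + 98901/118895)² = ((12 + 110) + 98901/118895)² = (122 + 98901/118895)² = (14604091/118895)² = 213279473936281/14136021025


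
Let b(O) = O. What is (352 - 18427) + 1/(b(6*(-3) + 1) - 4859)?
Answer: -88133701/4876 ≈ -18075.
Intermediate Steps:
(352 - 18427) + 1/(b(6*(-3) + 1) - 4859) = (352 - 18427) + 1/((6*(-3) + 1) - 4859) = -18075 + 1/((-18 + 1) - 4859) = -18075 + 1/(-17 - 4859) = -18075 + 1/(-4876) = -18075 - 1/4876 = -88133701/4876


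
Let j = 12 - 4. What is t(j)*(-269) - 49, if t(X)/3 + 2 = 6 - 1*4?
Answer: -49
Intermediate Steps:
j = 8
t(X) = 0 (t(X) = -6 + 3*(6 - 1*4) = -6 + 3*(6 - 4) = -6 + 3*2 = -6 + 6 = 0)
t(j)*(-269) - 49 = 0*(-269) - 49 = 0 - 49 = -49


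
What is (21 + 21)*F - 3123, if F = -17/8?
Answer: -12849/4 ≈ -3212.3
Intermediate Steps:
F = -17/8 (F = -17*⅛ = -17/8 ≈ -2.1250)
(21 + 21)*F - 3123 = (21 + 21)*(-17/8) - 3123 = 42*(-17/8) - 3123 = -357/4 - 3123 = -12849/4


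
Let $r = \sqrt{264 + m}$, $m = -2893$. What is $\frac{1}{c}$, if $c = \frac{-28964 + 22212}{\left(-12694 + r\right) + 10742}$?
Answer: $\frac{61}{211} - \frac{i \sqrt{2629}}{6752} \approx 0.2891 - 0.0075939 i$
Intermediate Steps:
$r = i \sqrt{2629}$ ($r = \sqrt{264 - 2893} = \sqrt{-2629} = i \sqrt{2629} \approx 51.274 i$)
$c = - \frac{6752}{-1952 + i \sqrt{2629}}$ ($c = \frac{-28964 + 22212}{\left(-12694 + i \sqrt{2629}\right) + 10742} = - \frac{6752}{-1952 + i \sqrt{2629}} \approx 3.4566 + 0.090796 i$)
$\frac{1}{c} = \frac{1}{\frac{13179904}{3812933} + \frac{6752 i \sqrt{2629}}{3812933}}$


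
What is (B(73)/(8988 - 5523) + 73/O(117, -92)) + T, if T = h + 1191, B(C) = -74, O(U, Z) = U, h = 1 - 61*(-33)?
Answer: 144396368/45045 ≈ 3205.6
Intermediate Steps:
h = 2014 (h = 1 + 2013 = 2014)
T = 3205 (T = 2014 + 1191 = 3205)
(B(73)/(8988 - 5523) + 73/O(117, -92)) + T = (-74/(8988 - 5523) + 73/117) + 3205 = (-74/3465 + 73*(1/117)) + 3205 = (-74*1/3465 + 73/117) + 3205 = (-74/3465 + 73/117) + 3205 = 27143/45045 + 3205 = 144396368/45045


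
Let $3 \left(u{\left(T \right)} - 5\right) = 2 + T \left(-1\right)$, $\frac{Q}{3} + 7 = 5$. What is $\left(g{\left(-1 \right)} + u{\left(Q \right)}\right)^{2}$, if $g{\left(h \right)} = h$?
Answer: $\frac{400}{9} \approx 44.444$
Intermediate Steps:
$Q = -6$ ($Q = -21 + 3 \cdot 5 = -21 + 15 = -6$)
$u{\left(T \right)} = \frac{17}{3} - \frac{T}{3}$ ($u{\left(T \right)} = 5 + \frac{2 + T \left(-1\right)}{3} = 5 + \frac{2 - T}{3} = 5 - \left(- \frac{2}{3} + \frac{T}{3}\right) = \frac{17}{3} - \frac{T}{3}$)
$\left(g{\left(-1 \right)} + u{\left(Q \right)}\right)^{2} = \left(-1 + \left(\frac{17}{3} - -2\right)\right)^{2} = \left(-1 + \left(\frac{17}{3} + 2\right)\right)^{2} = \left(-1 + \frac{23}{3}\right)^{2} = \left(\frac{20}{3}\right)^{2} = \frac{400}{9}$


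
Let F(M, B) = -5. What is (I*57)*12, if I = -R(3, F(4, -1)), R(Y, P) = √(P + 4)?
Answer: -684*I ≈ -684.0*I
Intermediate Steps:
R(Y, P) = √(4 + P)
I = -I (I = -√(4 - 5) = -√(-1) = -I ≈ -1.0*I)
(I*57)*12 = (-I*57)*12 = -57*I*12 = -684*I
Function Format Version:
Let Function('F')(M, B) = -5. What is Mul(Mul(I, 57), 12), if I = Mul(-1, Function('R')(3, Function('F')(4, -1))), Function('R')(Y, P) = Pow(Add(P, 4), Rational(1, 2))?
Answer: Mul(-684, I) ≈ Mul(-684.00, I)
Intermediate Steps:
Function('R')(Y, P) = Pow(Add(4, P), Rational(1, 2))
I = Mul(-1, I) (I = Mul(-1, Pow(Add(4, -5), Rational(1, 2))) = Mul(-1, Pow(-1, Rational(1, 2))) = Mul(-1, I) ≈ Mul(-1.0000, I))
Mul(Mul(I, 57), 12) = Mul(Mul(Mul(-1, I), 57), 12) = Mul(Mul(-57, I), 12) = Mul(-684, I)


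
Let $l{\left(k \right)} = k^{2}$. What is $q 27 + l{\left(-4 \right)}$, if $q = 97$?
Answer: $2635$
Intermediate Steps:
$q 27 + l{\left(-4 \right)} = 97 \cdot 27 + \left(-4\right)^{2} = 2619 + 16 = 2635$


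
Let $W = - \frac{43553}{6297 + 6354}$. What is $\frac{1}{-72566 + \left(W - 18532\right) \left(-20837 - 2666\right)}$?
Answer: $\frac{12651}{5510344740689} \approx 2.2959 \cdot 10^{-9}$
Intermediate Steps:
$W = - \frac{43553}{12651} \approx -3.4427$
$\frac{1}{-72566 + \left(W - 18532\right) \left(-20837 - 2666\right)} = \frac{1}{-72566 + \left(- \frac{43553}{12651} - 18532\right) \left(-20837 - 2666\right)} = \frac{1}{-72566 - - \frac{5511262773155}{12651}} = \frac{1}{-72566 + \frac{5511262773155}{12651}} = \frac{1}{\frac{5510344740689}{12651}} = \frac{12651}{5510344740689}$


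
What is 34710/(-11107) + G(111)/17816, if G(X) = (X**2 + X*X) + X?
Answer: -343461789/197882312 ≈ -1.7357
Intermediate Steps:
G(X) = X + 2*X**2 (G(X) = (X**2 + X**2) + X = 2*X**2 + X = X + 2*X**2)
34710/(-11107) + G(111)/17816 = 34710/(-11107) + (111*(1 + 2*111))/17816 = 34710*(-1/11107) + (111*(1 + 222))*(1/17816) = -34710/11107 + (111*223)*(1/17816) = -34710/11107 + 24753*(1/17816) = -34710/11107 + 24753/17816 = -343461789/197882312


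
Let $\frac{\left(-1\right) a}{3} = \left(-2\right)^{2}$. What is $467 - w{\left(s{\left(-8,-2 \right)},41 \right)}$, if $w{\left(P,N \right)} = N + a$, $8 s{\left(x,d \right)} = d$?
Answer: $438$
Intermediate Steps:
$a = -12$ ($a = - 3 \left(-2\right)^{2} = \left(-3\right) 4 = -12$)
$s{\left(x,d \right)} = \frac{d}{8}$
$w{\left(P,N \right)} = -12 + N$ ($w{\left(P,N \right)} = N - 12 = -12 + N$)
$467 - w{\left(s{\left(-8,-2 \right)},41 \right)} = 467 - \left(-12 + 41\right) = 467 - 29 = 438$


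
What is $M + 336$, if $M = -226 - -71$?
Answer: $181$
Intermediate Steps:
$M = -155$ ($M = -226 + 71 = -155$)
$M + 336 = -155 + 336 = 181$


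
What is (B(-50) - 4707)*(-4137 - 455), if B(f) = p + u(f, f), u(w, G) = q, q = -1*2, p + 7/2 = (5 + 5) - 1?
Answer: 21598472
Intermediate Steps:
p = 11/2 (p = -7/2 + ((5 + 5) - 1) = -7/2 + (10 - 1) = -7/2 + 9 = 11/2 ≈ 5.5000)
q = -2
u(w, G) = -2
B(f) = 7/2 (B(f) = 11/2 - 2 = 7/2)
(B(-50) - 4707)*(-4137 - 455) = (7/2 - 4707)*(-4137 - 455) = -9407/2*(-4592) = 21598472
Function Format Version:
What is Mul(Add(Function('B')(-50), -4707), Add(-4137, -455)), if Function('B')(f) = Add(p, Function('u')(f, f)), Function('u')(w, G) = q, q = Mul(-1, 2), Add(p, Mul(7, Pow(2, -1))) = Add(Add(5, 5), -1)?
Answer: 21598472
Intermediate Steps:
p = Rational(11, 2) (p = Add(Rational(-7, 2), Add(Add(5, 5), -1)) = Add(Rational(-7, 2), Add(10, -1)) = Add(Rational(-7, 2), 9) = Rational(11, 2) ≈ 5.5000)
q = -2
Function('u')(w, G) = -2
Function('B')(f) = Rational(7, 2) (Function('B')(f) = Add(Rational(11, 2), -2) = Rational(7, 2))
Mul(Add(Function('B')(-50), -4707), Add(-4137, -455)) = Mul(Add(Rational(7, 2), -4707), Add(-4137, -455)) = Mul(Rational(-9407, 2), -4592) = 21598472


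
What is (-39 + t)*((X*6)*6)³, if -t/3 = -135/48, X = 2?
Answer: -11407392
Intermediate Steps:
t = 135/16 (t = -(-405)/48 = -3*(-45/16) = 135/16 ≈ 8.4375)
(-39 + t)*((X*6)*6)³ = (-39 + 135/16)*((2*6)*6)³ = -489*(12*6)³/16 = -489/16*72³ = -489/16*373248 = -11407392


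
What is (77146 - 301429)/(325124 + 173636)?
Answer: -224283/498760 ≈ -0.44968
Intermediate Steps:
(77146 - 301429)/(325124 + 173636) = -224283/498760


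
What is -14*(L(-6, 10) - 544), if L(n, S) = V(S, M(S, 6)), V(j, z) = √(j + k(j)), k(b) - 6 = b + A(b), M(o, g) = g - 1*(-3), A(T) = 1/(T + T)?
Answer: 7616 - 7*√2605/5 ≈ 7544.5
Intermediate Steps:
A(T) = 1/(2*T)
M(o, g) = 3 + g (M(o, g) = g + 3 = 3 + g)
k(b) = 6 + b + 1/(2*b) (k(b) = 6 + (b + 1/(2*b)) = 6 + b + 1/(2*b))
V(j, z) = √(6 + 1/(2*j) + 2*j) (V(j, z) = √(j + (6 + j + 1/(2*j))) = √(6 + 1/(2*j) + 2*j))
L(n, S) = √(24 + 2/S + 8*S)/2
-14*(L(-6, 10) - 544) = -14*(√(24 + 2/10 + 8*10)/2 - 544) = -14*(√(24 + 2*(⅒) + 80)/2 - 544) = -14*(√(24 + ⅕ + 80)/2 - 544) = -14*(√(521/5)/2 - 544) = -14*((√2605/5)/2 - 544) = -14*(√2605/10 - 544) = -14*(-544 + √2605/10) = 7616 - 7*√2605/5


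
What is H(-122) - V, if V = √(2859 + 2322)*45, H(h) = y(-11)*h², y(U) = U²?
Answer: 1800964 - 45*√5181 ≈ 1.7977e+6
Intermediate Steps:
H(h) = 121*h² (H(h) = (-11)²*h² = 121*h²)
V = 45*√5181 (V = √5181*45 = 45*√5181 ≈ 3239.1)
H(-122) - V = 121*(-122)² - 45*√5181 = 121*14884 - 45*√5181 = 1800964 - 45*√5181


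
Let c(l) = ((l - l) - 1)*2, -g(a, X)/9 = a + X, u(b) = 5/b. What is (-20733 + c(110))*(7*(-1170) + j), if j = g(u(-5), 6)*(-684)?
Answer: -468403650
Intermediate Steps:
g(a, X) = -9*X - 9*a (g(a, X) = -9*(a + X) = -9*(X + a) = -9*X - 9*a)
j = 30780 (j = (-9*6 - 45/(-5))*(-684) = (-54 - 45*(-1)/5)*(-684) = (-54 - 9*(-1))*(-684) = (-54 + 9)*(-684) = -45*(-684) = 30780)
c(l) = -2 (c(l) = (0 - 1)*2 = -1*2 = -2)
(-20733 + c(110))*(7*(-1170) + j) = (-20733 - 2)*(7*(-1170) + 30780) = -20735*(-8190 + 30780) = -20735*22590 = -468403650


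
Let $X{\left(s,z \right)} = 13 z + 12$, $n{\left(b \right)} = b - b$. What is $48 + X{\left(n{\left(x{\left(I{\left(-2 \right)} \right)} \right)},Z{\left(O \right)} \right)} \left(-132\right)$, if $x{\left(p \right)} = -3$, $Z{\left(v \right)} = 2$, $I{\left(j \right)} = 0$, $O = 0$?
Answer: $-4968$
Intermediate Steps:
$n{\left(b \right)} = 0$
$X{\left(s,z \right)} = 12 + 13 z$
$48 + X{\left(n{\left(x{\left(I{\left(-2 \right)} \right)} \right)},Z{\left(O \right)} \right)} \left(-132\right) = 48 + \left(12 + 13 \cdot 2\right) \left(-132\right) = 48 + \left(12 + 26\right) \left(-132\right) = 48 + 38 \left(-132\right) = 48 - 5016 = -4968$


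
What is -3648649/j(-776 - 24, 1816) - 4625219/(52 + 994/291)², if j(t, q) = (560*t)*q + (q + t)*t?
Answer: -79741522227228052919/52944499323795200 ≈ -1506.1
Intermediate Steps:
j(t, q) = t*(q + t) + 560*q*t (j(t, q) = 560*q*t + t*(q + t) = t*(q + t) + 560*q*t)
-3648649/j(-776 - 24, 1816) - 4625219/(52 + 994/291)² = -3648649*1/((-776 - 24)*((-776 - 24) + 561*1816)) - 4625219/(52 + 994/291)² = -3648649*(-1/(800*(-800 + 1018776))) - 4625219/(52 + 994*(1/291))² = -3648649/((-800*1017976)) - 4625219/(52 + 994/291)² = -3648649/(-814380800) - 4625219/((16126/291)²) = -3648649*(-1/814380800) - 4625219/260047876/84681 = 3648649/814380800 - 4625219*84681/260047876 = 3648649/814380800 - 391668170139/260047876 = -79741522227228052919/52944499323795200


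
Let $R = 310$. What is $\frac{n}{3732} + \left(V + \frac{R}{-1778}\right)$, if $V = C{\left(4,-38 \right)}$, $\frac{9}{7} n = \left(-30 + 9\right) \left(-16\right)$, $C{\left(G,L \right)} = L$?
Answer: $- \frac{94815419}{2488311} \approx -38.104$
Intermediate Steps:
$n = \frac{784}{3}$ ($n = \frac{7 \left(-30 + 9\right) \left(-16\right)}{9} = \frac{7 \left(\left(-21\right) \left(-16\right)\right)}{9} = \frac{7}{9} \cdot 336 = \frac{784}{3} \approx 261.33$)
$V = -38$
$\frac{n}{3732} + \left(V + \frac{R}{-1778}\right) = \frac{784}{3 \cdot 3732} - \left(38 - \frac{310}{-1778}\right) = \frac{784}{3} \cdot \frac{1}{3732} + \left(-38 + 310 \left(- \frac{1}{1778}\right)\right) = \frac{196}{2799} - \frac{33937}{889} = - \frac{94815419}{2488311}$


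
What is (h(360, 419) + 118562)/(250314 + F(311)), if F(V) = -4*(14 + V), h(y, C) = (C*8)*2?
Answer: 62633/124507 ≈ 0.50305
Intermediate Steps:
h(y, C) = 16*C (h(y, C) = (8*C)*2 = 16*C)
F(V) = -56 - 4*V
(h(360, 419) + 118562)/(250314 + F(311)) = (16*419 + 118562)/(250314 + (-56 - 4*311)) = (6704 + 118562)/(250314 + (-56 - 1244)) = 125266/(250314 - 1300) = 125266/249014 = 125266*(1/249014) = 62633/124507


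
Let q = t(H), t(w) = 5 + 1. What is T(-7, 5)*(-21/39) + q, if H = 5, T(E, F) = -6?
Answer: 120/13 ≈ 9.2308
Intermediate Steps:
t(w) = 6
q = 6
T(-7, 5)*(-21/39) + q = -(-126)/39 + 6 = -6*(-7/13) + 6 = 42/13 + 6 = 120/13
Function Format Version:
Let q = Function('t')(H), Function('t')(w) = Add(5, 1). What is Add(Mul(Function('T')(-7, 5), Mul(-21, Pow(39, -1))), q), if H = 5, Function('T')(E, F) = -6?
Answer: Rational(120, 13) ≈ 9.2308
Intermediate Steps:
Function('t')(w) = 6
q = 6
Add(Mul(Function('T')(-7, 5), Mul(-21, Pow(39, -1))), q) = Add(Mul(-6, Mul(-21, Pow(39, -1))), 6) = Add(Mul(-6, Mul(-21, Rational(1, 39))), 6) = Add(Mul(-6, Rational(-7, 13)), 6) = Add(Rational(42, 13), 6) = Rational(120, 13)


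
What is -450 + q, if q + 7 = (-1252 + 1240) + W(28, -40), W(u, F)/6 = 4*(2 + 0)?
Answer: -421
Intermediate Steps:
W(u, F) = 48 (W(u, F) = 6*(4*(2 + 0)) = 6*(4*2) = 6*8 = 48)
q = 29 (q = -7 + ((-1252 + 1240) + 48) = -7 + (-12 + 48) = -7 + 36 = 29)
-450 + q = -450 + 29 = -421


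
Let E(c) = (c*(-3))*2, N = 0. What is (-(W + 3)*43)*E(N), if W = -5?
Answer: 0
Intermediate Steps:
E(c) = -6*c (E(c) = -3*c*2 = -6*c)
(-(W + 3)*43)*E(N) = (-(-5 + 3)*43)*(-6*0) = (-1*(-2)*43)*0 = (2*43)*0 = 86*0 = 0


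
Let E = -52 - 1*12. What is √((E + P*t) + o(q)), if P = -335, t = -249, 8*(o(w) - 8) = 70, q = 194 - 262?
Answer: √333471/2 ≈ 288.73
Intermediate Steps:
q = -68
o(w) = 67/4 (o(w) = 8 + (⅛)*70 = 8 + 35/4 = 67/4)
E = -64 (E = -52 - 12 = -64)
√((E + P*t) + o(q)) = √((-64 - 335*(-249)) + 67/4) = √((-64 + 83415) + 67/4) = √(83351 + 67/4) = √(333471/4) = √333471/2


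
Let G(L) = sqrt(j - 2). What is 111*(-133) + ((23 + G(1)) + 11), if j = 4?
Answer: -14729 + sqrt(2) ≈ -14728.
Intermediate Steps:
G(L) = sqrt(2) (G(L) = sqrt(4 - 2) = sqrt(2))
111*(-133) + ((23 + G(1)) + 11) = 111*(-133) + ((23 + sqrt(2)) + 11) = -14763 + (34 + sqrt(2)) = -14729 + sqrt(2)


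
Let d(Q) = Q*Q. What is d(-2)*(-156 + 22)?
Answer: -536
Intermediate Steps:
d(Q) = Q**2
d(-2)*(-156 + 22) = (-2)**2*(-156 + 22) = 4*(-134) = -536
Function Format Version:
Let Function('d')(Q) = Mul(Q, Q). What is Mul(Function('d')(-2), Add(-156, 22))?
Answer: -536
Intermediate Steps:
Function('d')(Q) = Pow(Q, 2)
Mul(Function('d')(-2), Add(-156, 22)) = Mul(Pow(-2, 2), Add(-156, 22)) = Mul(4, -134) = -536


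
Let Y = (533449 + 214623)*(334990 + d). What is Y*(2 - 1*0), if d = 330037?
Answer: 994976155888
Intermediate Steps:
Y = 497488077944 (Y = (533449 + 214623)*(334990 + 330037) = 748072*665027 = 497488077944)
Y*(2 - 1*0) = 497488077944*(2 - 1*0) = 497488077944*(2 + 0) = 497488077944*2 = 994976155888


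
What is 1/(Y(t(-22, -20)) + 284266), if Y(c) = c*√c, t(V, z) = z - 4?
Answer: 142133/40403586290 + 12*I*√6/20201793145 ≈ 3.5178e-6 + 1.455e-9*I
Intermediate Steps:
t(V, z) = -4 + z
Y(c) = c^(3/2)
1/(Y(t(-22, -20)) + 284266) = 1/((-4 - 20)^(3/2) + 284266) = 1/((-24)^(3/2) + 284266) = 1/(-48*I*√6 + 284266) = 1/(284266 - 48*I*√6)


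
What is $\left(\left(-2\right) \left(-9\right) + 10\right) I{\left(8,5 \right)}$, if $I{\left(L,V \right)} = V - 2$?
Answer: $84$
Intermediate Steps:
$I{\left(L,V \right)} = -2 + V$
$\left(\left(-2\right) \left(-9\right) + 10\right) I{\left(8,5 \right)} = \left(\left(-2\right) \left(-9\right) + 10\right) \left(-2 + 5\right) = \left(18 + 10\right) 3 = 28 \cdot 3 = 84$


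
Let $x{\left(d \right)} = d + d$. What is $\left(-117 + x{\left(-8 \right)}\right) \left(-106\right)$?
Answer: $14098$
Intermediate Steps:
$x{\left(d \right)} = 2 d$
$\left(-117 + x{\left(-8 \right)}\right) \left(-106\right) = \left(-117 + 2 \left(-8\right)\right) \left(-106\right) = \left(-117 - 16\right) \left(-106\right) = \left(-133\right) \left(-106\right) = 14098$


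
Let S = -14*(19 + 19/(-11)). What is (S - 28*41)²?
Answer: 233722944/121 ≈ 1.9316e+6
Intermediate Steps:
S = -2660/11 (S = -14*(19 + 19*(-1/11)) = -14*(19 - 19/11) = -14*190/11 = -2660/11 ≈ -241.82)
(S - 28*41)² = (-2660/11 - 28*41)² = (-2660/11 - 1148)² = (-15288/11)² = 233722944/121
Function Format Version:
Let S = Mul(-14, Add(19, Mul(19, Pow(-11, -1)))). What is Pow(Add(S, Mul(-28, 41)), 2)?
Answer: Rational(233722944, 121) ≈ 1.9316e+6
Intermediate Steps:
S = Rational(-2660, 11) (S = Mul(-14, Add(19, Mul(19, Rational(-1, 11)))) = Mul(-14, Add(19, Rational(-19, 11))) = Mul(-14, Rational(190, 11)) = Rational(-2660, 11) ≈ -241.82)
Pow(Add(S, Mul(-28, 41)), 2) = Pow(Add(Rational(-2660, 11), Mul(-28, 41)), 2) = Pow(Add(Rational(-2660, 11), -1148), 2) = Pow(Rational(-15288, 11), 2) = Rational(233722944, 121)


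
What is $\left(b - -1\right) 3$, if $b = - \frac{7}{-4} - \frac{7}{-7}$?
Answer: $\frac{45}{4} \approx 11.25$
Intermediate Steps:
$b = \frac{11}{4}$ ($b = \left(-7\right) \left(- \frac{1}{4}\right) - -1 = \frac{7}{4} + 1 = \frac{11}{4} \approx 2.75$)
$\left(b - -1\right) 3 = \left(\frac{11}{4} - -1\right) 3 = \left(\frac{11}{4} + \left(-4 + 5\right)\right) 3 = \left(\frac{11}{4} + 1\right) 3 = \frac{15}{4} \cdot 3 = \frac{45}{4}$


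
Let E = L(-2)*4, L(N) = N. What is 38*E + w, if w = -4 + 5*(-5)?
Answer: -333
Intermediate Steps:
w = -29 (w = -4 - 25 = -29)
E = -8 (E = -2*4 = -8)
38*E + w = 38*(-8) - 29 = -304 - 29 = -333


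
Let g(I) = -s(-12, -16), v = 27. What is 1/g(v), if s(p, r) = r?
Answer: 1/16 ≈ 0.062500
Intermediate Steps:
g(I) = 16 (g(I) = -1*(-16) = 16)
1/g(v) = 1/16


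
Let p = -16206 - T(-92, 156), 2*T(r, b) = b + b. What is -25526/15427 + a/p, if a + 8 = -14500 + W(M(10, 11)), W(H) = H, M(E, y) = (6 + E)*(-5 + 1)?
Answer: -96427084/126208287 ≈ -0.76403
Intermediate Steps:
T(r, b) = b (T(r, b) = (b + b)/2 = (2*b)/2 = b)
M(E, y) = -24 - 4*E (M(E, y) = (6 + E)*(-4) = -24 - 4*E)
p = -16362 (p = -16206 - 1*156 = -16206 - 156 = -16362)
a = -14572 (a = -8 + (-14500 + (-24 - 4*10)) = -8 + (-14500 + (-24 - 40)) = -8 + (-14500 - 64) = -8 - 14564 = -14572)
-25526/15427 + a/p = -25526/15427 - 14572/(-16362) = -25526*1/15427 - 14572*(-1/16362) = -25526/15427 + 7286/8181 = -96427084/126208287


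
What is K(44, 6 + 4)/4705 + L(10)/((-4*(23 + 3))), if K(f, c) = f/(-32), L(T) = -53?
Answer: 124611/244660 ≈ 0.50932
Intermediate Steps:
K(f, c) = -f/32 (K(f, c) = f*(-1/32) = -f/32)
K(44, 6 + 4)/4705 + L(10)/((-4*(23 + 3))) = -1/32*44/4705 - 53*(-1/(4*(23 + 3))) = -11/8*1/4705 - 53/((-4*26)) = -11/37640 - 53/(-104) = -11/37640 - 53*(-1/104) = -11/37640 + 53/104 = 124611/244660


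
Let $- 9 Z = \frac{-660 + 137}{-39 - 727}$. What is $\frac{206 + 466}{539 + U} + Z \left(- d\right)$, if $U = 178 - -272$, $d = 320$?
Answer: $\frac{85075904}{3409083} \approx 24.956$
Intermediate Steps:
$U = 450$ ($U = 178 + 272 = 450$)
$Z = - \frac{523}{6894}$ ($Z = - \frac{\left(-660 + 137\right) \frac{1}{-39 - 727}}{9} = - \frac{\left(-523\right) \frac{1}{-766}}{9} = - \frac{\left(-523\right) \left(- \frac{1}{766}\right)}{9} = \left(- \frac{1}{9}\right) \frac{523}{766} = - \frac{523}{6894} \approx -0.075863$)
$\frac{206 + 466}{539 + U} + Z \left(- d\right) = \frac{206 + 466}{539 + 450} - \frac{523 \left(\left(-1\right) 320\right)}{6894} = \frac{672}{989} - - \frac{83680}{3447} = 672 \cdot \frac{1}{989} + \frac{83680}{3447} = \frac{672}{989} + \frac{83680}{3447} = \frac{85075904}{3409083}$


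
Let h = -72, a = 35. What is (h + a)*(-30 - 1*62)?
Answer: 3404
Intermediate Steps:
(h + a)*(-30 - 1*62) = (-72 + 35)*(-30 - 1*62) = -37*(-30 - 62) = -37*(-92) = 3404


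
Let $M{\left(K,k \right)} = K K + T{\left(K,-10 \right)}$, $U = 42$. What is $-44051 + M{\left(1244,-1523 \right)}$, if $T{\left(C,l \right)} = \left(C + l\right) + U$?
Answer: $1504761$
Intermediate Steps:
$T{\left(C,l \right)} = 42 + C + l$ ($T{\left(C,l \right)} = \left(C + l\right) + 42 = 42 + C + l$)
$M{\left(K,k \right)} = 32 + K + K^{2}$ ($M{\left(K,k \right)} = K K + \left(42 + K - 10\right) = K^{2} + \left(32 + K\right) = 32 + K + K^{2}$)
$-44051 + M{\left(1244,-1523 \right)} = -44051 + \left(32 + 1244 + 1244^{2}\right) = -44051 + \left(32 + 1244 + 1547536\right) = -44051 + 1548812 = 1504761$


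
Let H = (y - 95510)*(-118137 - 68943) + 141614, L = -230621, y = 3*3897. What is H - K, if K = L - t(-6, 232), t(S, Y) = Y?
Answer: 15681230987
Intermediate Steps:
y = 11691
K = -230853 (K = -230621 - 1*232 = -230621 - 232 = -230853)
H = 15681000134 (H = (11691 - 95510)*(-118137 - 68943) + 141614 = -83819*(-187080) + 141614 = 15680858520 + 141614 = 15681000134)
H - K = 15681000134 - 1*(-230853) = 15681000134 + 230853 = 15681230987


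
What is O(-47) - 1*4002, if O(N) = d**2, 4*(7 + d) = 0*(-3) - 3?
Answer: -63071/16 ≈ -3941.9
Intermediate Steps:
d = -31/4 (d = -7 + (0*(-3) - 3)/4 = -7 + (0 - 3)/4 = -7 + (1/4)*(-3) = -7 - 3/4 = -31/4 ≈ -7.7500)
O(N) = 961/16 (O(N) = (-31/4)**2 = 961/16)
O(-47) - 1*4002 = 961/16 - 1*4002 = 961/16 - 4002 = -63071/16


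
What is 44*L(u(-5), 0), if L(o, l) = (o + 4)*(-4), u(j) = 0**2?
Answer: -704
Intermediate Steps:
u(j) = 0
L(o, l) = -16 - 4*o (L(o, l) = (4 + o)*(-4) = -16 - 4*o)
44*L(u(-5), 0) = 44*(-16 - 4*0) = 44*(-16 + 0) = 44*(-16) = -704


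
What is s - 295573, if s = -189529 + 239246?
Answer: -245856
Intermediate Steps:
s = 49717
s - 295573 = 49717 - 295573 = -245856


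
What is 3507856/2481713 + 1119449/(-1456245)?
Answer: 2330146624583/3613982147685 ≈ 0.64476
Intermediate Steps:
3507856/2481713 + 1119449/(-1456245) = 3507856*(1/2481713) + 1119449*(-1/1456245) = 3507856/2481713 - 1119449/1456245 = 2330146624583/3613982147685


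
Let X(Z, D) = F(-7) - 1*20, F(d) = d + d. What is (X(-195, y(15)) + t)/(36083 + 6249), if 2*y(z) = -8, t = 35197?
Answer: 35163/42332 ≈ 0.83065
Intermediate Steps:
y(z) = -4 (y(z) = (½)*(-8) = -4)
F(d) = 2*d
X(Z, D) = -34 (X(Z, D) = 2*(-7) - 1*20 = -14 - 20 = -34)
(X(-195, y(15)) + t)/(36083 + 6249) = (-34 + 35197)/(36083 + 6249) = 35163/42332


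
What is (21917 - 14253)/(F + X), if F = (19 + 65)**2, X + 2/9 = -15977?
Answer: -68976/80291 ≈ -0.85908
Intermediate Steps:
X = -143795/9 (X = -2/9 - 15977 = -143795/9 ≈ -15977.)
F = 7056 (F = 84**2 = 7056)
(21917 - 14253)/(F + X) = (21917 - 14253)/(7056 - 143795/9) = 7664/(-80291/9) = 7664*(-9/80291) = -68976/80291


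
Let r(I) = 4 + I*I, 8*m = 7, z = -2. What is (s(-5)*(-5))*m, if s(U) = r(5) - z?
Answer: -1085/8 ≈ -135.63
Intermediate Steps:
m = 7/8 (m = (1/8)*7 = 7/8 ≈ 0.87500)
r(I) = 4 + I**2
s(U) = 31 (s(U) = (4 + 5**2) - 1*(-2) = (4 + 25) + 2 = 29 + 2 = 31)
(s(-5)*(-5))*m = (31*(-5))*(7/8) = -155*7/8 = -1085/8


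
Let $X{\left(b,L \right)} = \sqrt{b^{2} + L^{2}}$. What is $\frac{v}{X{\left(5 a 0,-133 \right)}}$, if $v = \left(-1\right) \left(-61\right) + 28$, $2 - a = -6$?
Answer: $\frac{89}{133} \approx 0.66917$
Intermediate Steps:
$a = 8$ ($a = 2 - -6 = 2 + 6 = 8$)
$v = 89$ ($v = 61 + 28 = 89$)
$X{\left(b,L \right)} = \sqrt{L^{2} + b^{2}}$
$\frac{v}{X{\left(5 a 0,-133 \right)}} = \frac{89}{\sqrt{\left(-133\right)^{2} + \left(5 \cdot 8 \cdot 0\right)^{2}}} = \frac{89}{\sqrt{17689 + \left(40 \cdot 0\right)^{2}}} = \frac{89}{\sqrt{17689 + 0^{2}}} = \frac{89}{\sqrt{17689 + 0}} = \frac{89}{\sqrt{17689}} = \frac{89}{133}$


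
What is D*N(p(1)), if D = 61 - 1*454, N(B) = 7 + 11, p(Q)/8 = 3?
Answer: -7074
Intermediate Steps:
p(Q) = 24 (p(Q) = 8*3 = 24)
N(B) = 18
D = -393 (D = 61 - 454 = -393)
D*N(p(1)) = -393*18 = -7074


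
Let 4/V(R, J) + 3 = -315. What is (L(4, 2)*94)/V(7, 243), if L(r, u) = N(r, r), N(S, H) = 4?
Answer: -29892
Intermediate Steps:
L(r, u) = 4
V(R, J) = -2/159 (V(R, J) = 4/(-3 - 315) = 4/(-318) = 4*(-1/318) = -2/159)
(L(4, 2)*94)/V(7, 243) = (4*94)/(-2/159) = 376*(-159/2) = -29892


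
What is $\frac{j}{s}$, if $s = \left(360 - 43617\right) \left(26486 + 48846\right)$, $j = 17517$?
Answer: $- \frac{5839}{1086212108} \approx -5.3756 \cdot 10^{-6}$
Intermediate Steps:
$s = -3258636324$ ($s = \left(-43257\right) 75332 = -3258636324$)
$\frac{j}{s} = \frac{17517}{-3258636324} = 17517 \left(- \frac{1}{3258636324}\right) = - \frac{5839}{1086212108}$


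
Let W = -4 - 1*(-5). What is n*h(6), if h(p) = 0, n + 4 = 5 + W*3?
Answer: 0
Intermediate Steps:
W = 1 (W = -4 + 5 = 1)
n = 4 (n = -4 + (5 + 1*3) = -4 + (5 + 3) = -4 + 8 = 4)
n*h(6) = 4*0 = 0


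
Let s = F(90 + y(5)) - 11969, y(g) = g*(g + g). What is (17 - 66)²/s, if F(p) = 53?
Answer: -2401/11916 ≈ -0.20149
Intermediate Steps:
y(g) = 2*g² (y(g) = g*(2*g) = 2*g²)
s = -11916 (s = 53 - 11969 = -11916)
(17 - 66)²/s = (17 - 66)²/(-11916) = (-49)²*(-1/11916) = 2401*(-1/11916) = -2401/11916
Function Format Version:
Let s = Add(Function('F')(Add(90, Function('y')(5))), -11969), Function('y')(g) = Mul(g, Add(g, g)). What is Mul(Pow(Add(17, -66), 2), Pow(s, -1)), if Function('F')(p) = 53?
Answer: Rational(-2401, 11916) ≈ -0.20149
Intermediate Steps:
Function('y')(g) = Mul(2, Pow(g, 2)) (Function('y')(g) = Mul(g, Mul(2, g)) = Mul(2, Pow(g, 2)))
s = -11916 (s = Add(53, -11969) = -11916)
Mul(Pow(Add(17, -66), 2), Pow(s, -1)) = Mul(Pow(Add(17, -66), 2), Pow(-11916, -1)) = Mul(Pow(-49, 2), Rational(-1, 11916)) = Mul(2401, Rational(-1, 11916)) = Rational(-2401, 11916)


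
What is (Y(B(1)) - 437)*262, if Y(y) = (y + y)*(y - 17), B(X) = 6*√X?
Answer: -149078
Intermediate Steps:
Y(y) = 2*y*(-17 + y) (Y(y) = (2*y)*(-17 + y) = 2*y*(-17 + y))
(Y(B(1)) - 437)*262 = (2*(6*√1)*(-17 + 6*√1) - 437)*262 = (2*(6*1)*(-17 + 6*1) - 437)*262 = (2*6*(-17 + 6) - 437)*262 = (2*6*(-11) - 437)*262 = (-132 - 437)*262 = -569*262 = -149078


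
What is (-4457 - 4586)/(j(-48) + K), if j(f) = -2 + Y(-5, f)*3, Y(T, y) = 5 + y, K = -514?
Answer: 9043/645 ≈ 14.020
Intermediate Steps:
j(f) = 13 + 3*f (j(f) = -2 + (5 + f)*3 = -2 + (15 + 3*f) = 13 + 3*f)
(-4457 - 4586)/(j(-48) + K) = (-4457 - 4586)/((13 + 3*(-48)) - 514) = -9043/((13 - 144) - 514) = -9043/(-131 - 514) = -9043/(-645) = -9043*(-1/645) = 9043/645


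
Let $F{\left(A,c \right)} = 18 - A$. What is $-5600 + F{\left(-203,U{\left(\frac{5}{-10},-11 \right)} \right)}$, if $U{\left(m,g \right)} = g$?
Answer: $-5379$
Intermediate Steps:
$-5600 + F{\left(-203,U{\left(\frac{5}{-10},-11 \right)} \right)} = -5600 + \left(18 - -203\right) = -5600 + \left(18 + 203\right) = -5600 + 221 = -5379$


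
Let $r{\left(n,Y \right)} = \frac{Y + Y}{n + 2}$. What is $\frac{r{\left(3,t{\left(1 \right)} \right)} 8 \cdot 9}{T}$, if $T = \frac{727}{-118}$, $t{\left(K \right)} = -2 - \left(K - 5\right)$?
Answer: $- \frac{33984}{3635} \approx -9.3491$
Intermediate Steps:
$t{\left(K \right)} = 3 - K$ ($t{\left(K \right)} = -2 - \left(K - 5\right) = -2 - \left(-5 + K\right) = 3 - K$)
$r{\left(n,Y \right)} = \frac{2 Y}{2 + n}$
$T = - \frac{727}{118}$ ($T = 727 \left(- \frac{1}{118}\right) = - \frac{727}{118} \approx -6.161$)
$\frac{r{\left(3,t{\left(1 \right)} \right)} 8 \cdot 9}{T} = \frac{\frac{2 \left(3 - 1\right)}{2 + 3} \cdot 8 \cdot 9}{- \frac{727}{118}} = \frac{2 \left(3 - 1\right)}{5} \cdot 8 \cdot 9 \left(- \frac{118}{727}\right) = 2 \cdot 2 \cdot \frac{1}{5} \cdot 8 \cdot 9 \left(- \frac{118}{727}\right) = \frac{4}{5} \cdot 8 \cdot 9 \left(- \frac{118}{727}\right) = \frac{32}{5} \cdot 9 \left(- \frac{118}{727}\right) = \frac{288}{5} \left(- \frac{118}{727}\right) = - \frac{33984}{3635}$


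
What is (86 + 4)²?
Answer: 8100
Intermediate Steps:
(86 + 4)² = 90² = 8100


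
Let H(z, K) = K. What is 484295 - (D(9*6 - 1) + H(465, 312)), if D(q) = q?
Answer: 483930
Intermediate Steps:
484295 - (D(9*6 - 1) + H(465, 312)) = 484295 - ((9*6 - 1) + 312) = 484295 - ((54 - 1) + 312) = 484295 - (53 + 312) = 484295 - 1*365 = 484295 - 365 = 483930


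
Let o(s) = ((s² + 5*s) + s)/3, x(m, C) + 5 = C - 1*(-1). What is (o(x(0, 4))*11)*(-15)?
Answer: 0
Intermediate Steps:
x(m, C) = -4 + C (x(m, C) = -5 + (C - 1*(-1)) = -5 + (C + 1) = -5 + (1 + C) = -4 + C)
o(s) = 2*s + s²/3 (o(s) = (s² + 6*s)*(⅓) = 2*s + s²/3)
(o(x(0, 4))*11)*(-15) = (((-4 + 4)*(6 + (-4 + 4))/3)*11)*(-15) = (((⅓)*0*(6 + 0))*11)*(-15) = (((⅓)*0*6)*11)*(-15) = (0*11)*(-15) = 0*(-15) = 0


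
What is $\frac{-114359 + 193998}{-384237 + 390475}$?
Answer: $\frac{79639}{6238} \approx 12.767$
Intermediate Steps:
$\frac{-114359 + 193998}{-384237 + 390475} = \frac{79639}{6238}$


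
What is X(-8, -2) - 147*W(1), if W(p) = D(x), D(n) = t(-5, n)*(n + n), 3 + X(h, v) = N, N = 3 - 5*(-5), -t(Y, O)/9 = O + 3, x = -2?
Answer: -5267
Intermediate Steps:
t(Y, O) = -27 - 9*O (t(Y, O) = -9*(O + 3) = -9*(3 + O) = -27 - 9*O)
N = 28 (N = 3 + 25 = 28)
X(h, v) = 25 (X(h, v) = -3 + 28 = 25)
D(n) = 2*n*(-27 - 9*n) (D(n) = (-27 - 9*n)*(n + n) = (-27 - 9*n)*(2*n) = 2*n*(-27 - 9*n))
W(p) = 36 (W(p) = -18*(-2)*(3 - 2) = -18*(-2)*1 = 36)
X(-8, -2) - 147*W(1) = 25 - 147*36 = 25 - 5292 = -5267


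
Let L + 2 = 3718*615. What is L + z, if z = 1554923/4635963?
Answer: 10600446199907/4635963 ≈ 2.2866e+6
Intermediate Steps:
z = 1554923/4635963 (z = 1554923*(1/4635963) = 1554923/4635963 ≈ 0.33540)
L = 2286568 (L = -2 + 3718*615 = -2 + 2286570 = 2286568)
L + z = 2286568 + 1554923/4635963 = 10600446199907/4635963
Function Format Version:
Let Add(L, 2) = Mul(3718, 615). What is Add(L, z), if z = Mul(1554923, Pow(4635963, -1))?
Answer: Rational(10600446199907, 4635963) ≈ 2.2866e+6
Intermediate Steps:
z = Rational(1554923, 4635963) (z = Mul(1554923, Rational(1, 4635963)) = Rational(1554923, 4635963) ≈ 0.33540)
L = 2286568 (L = Add(-2, Mul(3718, 615)) = Add(-2, 2286570) = 2286568)
Add(L, z) = Add(2286568, Rational(1554923, 4635963)) = Rational(10600446199907, 4635963)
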